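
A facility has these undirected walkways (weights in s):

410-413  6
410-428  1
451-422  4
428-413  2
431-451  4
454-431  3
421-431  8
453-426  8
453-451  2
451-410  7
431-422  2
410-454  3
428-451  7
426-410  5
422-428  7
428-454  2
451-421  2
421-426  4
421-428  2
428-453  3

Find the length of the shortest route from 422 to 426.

10 s

Compare a few routes:
422 → 431 → 454 → 428 → 421 → 426: 2+3+2+2+4 = 13
422 → 431 → 451 → 421 → 426: 2+4+2+4 = 12
422 → 451 → 421 → 426: 4+2+4 = 10
Cheapest is 422 → 451 → 421 → 426 at 10 s.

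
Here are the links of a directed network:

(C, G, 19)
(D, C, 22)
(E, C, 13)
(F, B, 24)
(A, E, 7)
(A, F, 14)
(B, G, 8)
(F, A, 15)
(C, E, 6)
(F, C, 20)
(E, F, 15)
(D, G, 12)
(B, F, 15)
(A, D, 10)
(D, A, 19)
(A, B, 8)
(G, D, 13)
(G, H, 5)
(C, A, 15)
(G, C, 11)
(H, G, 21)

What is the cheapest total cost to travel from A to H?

Candidate routes:
A - E - C - G - H: 7+13+19+5 = 44
A - D - G - H: 10+12+5 = 27
A - B - G - H: 8+8+5 = 21
The minimum is 21 via A - B - G - H.

21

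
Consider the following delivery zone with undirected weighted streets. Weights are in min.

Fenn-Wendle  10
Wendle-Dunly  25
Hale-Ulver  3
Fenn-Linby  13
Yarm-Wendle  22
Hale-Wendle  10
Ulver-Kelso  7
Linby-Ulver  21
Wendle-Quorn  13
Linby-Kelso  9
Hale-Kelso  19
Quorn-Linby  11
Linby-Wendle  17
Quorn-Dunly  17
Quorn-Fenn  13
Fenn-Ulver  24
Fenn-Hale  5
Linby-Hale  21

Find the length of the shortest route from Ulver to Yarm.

Shortest distances from Ulver:
Ulver: 0
Hale: 3  (via Ulver)
Kelso: 7  (via Ulver)
Fenn: 8  (via Hale)
Wendle: 13  (via Hale)
Linby: 16  (via Kelso)
Quorn: 21  (via Fenn)
Yarm: 35  (via Wendle)
Shortest route: Ulver–Hale–Wendle–Yarm = 35 min.

35 min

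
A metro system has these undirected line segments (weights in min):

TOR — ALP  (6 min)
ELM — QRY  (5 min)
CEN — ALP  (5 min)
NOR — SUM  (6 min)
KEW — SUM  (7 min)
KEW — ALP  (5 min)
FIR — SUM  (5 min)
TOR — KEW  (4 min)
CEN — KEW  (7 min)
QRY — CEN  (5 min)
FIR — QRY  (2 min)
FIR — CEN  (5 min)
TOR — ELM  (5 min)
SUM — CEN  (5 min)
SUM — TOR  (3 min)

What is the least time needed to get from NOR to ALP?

15 min

Compare a few routes:
NOR - SUM - CEN - ALP: 6+5+5 = 16
NOR - SUM - TOR - ALP: 6+3+6 = 15
NOR - SUM - TOR - KEW - ALP: 6+3+4+5 = 18
The minimum is 15 min via NOR - SUM - TOR - ALP.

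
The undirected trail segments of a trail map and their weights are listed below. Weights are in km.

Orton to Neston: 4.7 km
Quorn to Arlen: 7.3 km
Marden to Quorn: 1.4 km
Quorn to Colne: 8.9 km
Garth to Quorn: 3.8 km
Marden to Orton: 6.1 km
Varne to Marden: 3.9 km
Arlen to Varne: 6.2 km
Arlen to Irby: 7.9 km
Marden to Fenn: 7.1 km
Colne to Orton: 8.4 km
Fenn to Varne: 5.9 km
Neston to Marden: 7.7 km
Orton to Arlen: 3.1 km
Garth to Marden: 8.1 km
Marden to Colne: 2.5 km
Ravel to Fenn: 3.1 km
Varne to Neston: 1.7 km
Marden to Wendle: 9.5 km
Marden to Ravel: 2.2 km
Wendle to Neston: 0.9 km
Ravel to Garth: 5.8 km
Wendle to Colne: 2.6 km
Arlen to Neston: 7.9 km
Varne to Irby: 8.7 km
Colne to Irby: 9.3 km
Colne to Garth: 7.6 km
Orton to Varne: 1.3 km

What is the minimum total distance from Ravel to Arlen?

10.5 km

Candidate routes:
Ravel - Marden - Varne - Orton - Arlen: 2.2+3.9+1.3+3.1 = 10.5
Ravel - Marden - Quorn - Arlen: 2.2+1.4+7.3 = 10.9
Cheapest is Ravel - Marden - Varne - Orton - Arlen at 10.5 km.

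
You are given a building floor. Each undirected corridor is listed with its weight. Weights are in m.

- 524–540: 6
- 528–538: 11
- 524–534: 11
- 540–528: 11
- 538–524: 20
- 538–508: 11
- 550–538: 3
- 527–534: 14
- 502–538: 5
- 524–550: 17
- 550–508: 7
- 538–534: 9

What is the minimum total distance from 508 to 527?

Enumerating some paths:
508 - 550 - 538 - 524 - 534 - 527: 7+3+20+11+14 = 55
508 - 550 - 538 - 534 - 527: 7+3+9+14 = 33
508 - 538 - 534 - 527: 11+9+14 = 34
508 - 550 - 524 - 534 - 527: 7+17+11+14 = 49
Cheapest is 508 - 550 - 538 - 534 - 527 at 33 m.

33 m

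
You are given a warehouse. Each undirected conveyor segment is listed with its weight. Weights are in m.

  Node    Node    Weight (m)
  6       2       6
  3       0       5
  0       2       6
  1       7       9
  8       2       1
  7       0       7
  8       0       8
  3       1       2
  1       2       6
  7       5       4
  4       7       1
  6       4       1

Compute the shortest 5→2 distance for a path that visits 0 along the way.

Best 5 to 0: 5–7–0 costing 11
Shortest 0→2: 0–2 = 6
Total via 0: 11 + 6 = 17 m.

17 m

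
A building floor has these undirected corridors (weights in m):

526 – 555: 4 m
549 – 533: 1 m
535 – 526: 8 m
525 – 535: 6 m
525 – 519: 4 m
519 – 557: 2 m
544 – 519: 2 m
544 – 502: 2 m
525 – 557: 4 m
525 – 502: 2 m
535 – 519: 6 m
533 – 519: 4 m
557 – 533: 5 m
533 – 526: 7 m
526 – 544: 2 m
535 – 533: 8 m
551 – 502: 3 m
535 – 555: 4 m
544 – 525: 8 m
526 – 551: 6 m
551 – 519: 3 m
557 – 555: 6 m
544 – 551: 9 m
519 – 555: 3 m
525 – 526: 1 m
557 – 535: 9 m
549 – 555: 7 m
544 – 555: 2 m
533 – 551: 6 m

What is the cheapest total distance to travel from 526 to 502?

3 m

Enumerating some paths:
526 - 544 - 502: 2+2 = 4
526 - 525 - 502: 1+2 = 3
The minimum is 3 m via 526 - 525 - 502.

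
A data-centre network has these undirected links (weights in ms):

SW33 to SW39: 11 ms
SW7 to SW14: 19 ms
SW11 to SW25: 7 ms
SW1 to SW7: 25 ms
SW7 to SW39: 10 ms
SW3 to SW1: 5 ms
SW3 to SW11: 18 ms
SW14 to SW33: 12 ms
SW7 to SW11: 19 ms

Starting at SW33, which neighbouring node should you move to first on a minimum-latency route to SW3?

SW39

Enumerating some paths:
SW33–SW39–SW7–SW1–SW3: 11+10+25+5 = 51
SW33–SW39–SW7–SW11–SW3: 11+10+19+18 = 58
SW33–SW14–SW7–SW1–SW3: 12+19+25+5 = 61
The minimum is 51 ms via SW33–SW39–SW7–SW1–SW3.
So from SW33 the first move is to SW39.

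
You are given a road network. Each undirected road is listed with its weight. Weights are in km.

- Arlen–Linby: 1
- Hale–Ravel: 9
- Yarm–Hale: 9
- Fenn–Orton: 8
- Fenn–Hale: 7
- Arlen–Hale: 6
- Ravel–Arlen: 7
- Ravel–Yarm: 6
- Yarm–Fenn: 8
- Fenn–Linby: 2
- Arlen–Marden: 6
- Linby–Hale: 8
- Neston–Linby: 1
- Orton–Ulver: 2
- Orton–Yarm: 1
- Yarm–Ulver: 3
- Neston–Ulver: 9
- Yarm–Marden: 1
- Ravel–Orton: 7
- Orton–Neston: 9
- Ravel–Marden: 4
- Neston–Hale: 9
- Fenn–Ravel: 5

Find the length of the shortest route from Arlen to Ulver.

Compare a few routes:
Arlen → Linby → Neston → Ulver: 1+1+9 = 11
Arlen → Marden → Yarm → Ulver: 6+1+3 = 10
Arlen → Linby → Fenn → Orton → Ulver: 1+2+8+2 = 13
The minimum is 10 km via Arlen → Marden → Yarm → Ulver.

10 km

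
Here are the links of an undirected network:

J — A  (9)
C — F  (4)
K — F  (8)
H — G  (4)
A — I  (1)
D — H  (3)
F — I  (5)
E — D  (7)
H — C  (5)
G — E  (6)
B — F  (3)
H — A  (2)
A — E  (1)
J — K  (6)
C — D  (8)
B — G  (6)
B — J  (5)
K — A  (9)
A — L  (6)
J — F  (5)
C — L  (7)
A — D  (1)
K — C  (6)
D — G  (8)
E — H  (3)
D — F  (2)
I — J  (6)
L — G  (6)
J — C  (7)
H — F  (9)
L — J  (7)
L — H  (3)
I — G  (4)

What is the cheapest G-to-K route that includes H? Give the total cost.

Shortest G→H: G → H = 4
Shortest H→K: H → A → K = 11
Total via H: 4 + 11 = 15.

15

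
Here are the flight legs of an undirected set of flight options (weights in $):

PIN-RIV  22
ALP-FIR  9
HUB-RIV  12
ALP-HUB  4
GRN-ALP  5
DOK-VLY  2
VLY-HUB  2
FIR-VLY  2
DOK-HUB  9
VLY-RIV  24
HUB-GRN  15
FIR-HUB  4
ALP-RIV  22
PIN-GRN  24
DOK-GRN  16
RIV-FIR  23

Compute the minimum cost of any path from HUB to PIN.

Compare a few routes:
HUB - RIV - PIN: 12+22 = 34
HUB - ALP - GRN - PIN: 4+5+24 = 33
The minimum is $33 via HUB - ALP - GRN - PIN.

$33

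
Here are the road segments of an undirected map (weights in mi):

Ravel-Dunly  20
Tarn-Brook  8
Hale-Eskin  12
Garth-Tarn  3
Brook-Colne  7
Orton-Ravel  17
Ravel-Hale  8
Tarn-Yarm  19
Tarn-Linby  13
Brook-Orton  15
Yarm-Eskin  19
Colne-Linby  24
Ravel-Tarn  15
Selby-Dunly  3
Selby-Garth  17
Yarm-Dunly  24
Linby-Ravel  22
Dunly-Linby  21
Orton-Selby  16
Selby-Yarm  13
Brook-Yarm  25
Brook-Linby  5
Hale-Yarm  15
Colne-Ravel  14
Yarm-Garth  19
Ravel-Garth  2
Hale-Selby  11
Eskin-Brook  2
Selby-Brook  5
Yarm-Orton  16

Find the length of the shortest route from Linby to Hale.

Running Dijkstra from Linby:
Linby: 0
Brook: 5  (via Linby)
Eskin: 7  (via Brook)
Selby: 10  (via Brook)
Colne: 12  (via Brook)
Dunly: 13  (via Selby)
Tarn: 13  (via Linby)
Garth: 16  (via Tarn)
Ravel: 18  (via Garth)
Hale: 19  (via Eskin)
Shortest route: Linby–Brook–Eskin–Hale = 19 mi.

19 mi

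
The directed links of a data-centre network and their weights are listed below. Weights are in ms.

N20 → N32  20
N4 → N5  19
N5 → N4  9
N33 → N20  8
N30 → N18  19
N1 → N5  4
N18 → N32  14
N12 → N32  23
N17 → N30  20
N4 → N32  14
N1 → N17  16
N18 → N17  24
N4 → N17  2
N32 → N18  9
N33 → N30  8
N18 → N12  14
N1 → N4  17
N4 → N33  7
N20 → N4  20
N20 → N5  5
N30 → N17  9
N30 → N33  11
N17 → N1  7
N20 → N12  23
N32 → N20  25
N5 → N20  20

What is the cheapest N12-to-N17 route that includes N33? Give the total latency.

Shortest N12→N33: N12–N32–N20–N5–N4–N33 = 69
Shortest N33→N17: N33–N30–N17 = 17
Total via N33: 69 + 17 = 86 ms.

86 ms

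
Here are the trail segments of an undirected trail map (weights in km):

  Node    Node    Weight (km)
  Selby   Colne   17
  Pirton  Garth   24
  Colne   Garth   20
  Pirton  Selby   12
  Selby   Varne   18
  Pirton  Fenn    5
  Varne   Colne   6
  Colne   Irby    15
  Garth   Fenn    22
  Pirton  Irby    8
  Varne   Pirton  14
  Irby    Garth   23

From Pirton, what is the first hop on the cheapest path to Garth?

Candidate routes:
Pirton → Fenn → Garth: 5+22 = 27
Pirton → Irby → Garth: 8+23 = 31
Pirton → Garth: 24 = 24
Cheapest is Pirton → Garth at 24 km.
So from Pirton the first move is to Garth.

Garth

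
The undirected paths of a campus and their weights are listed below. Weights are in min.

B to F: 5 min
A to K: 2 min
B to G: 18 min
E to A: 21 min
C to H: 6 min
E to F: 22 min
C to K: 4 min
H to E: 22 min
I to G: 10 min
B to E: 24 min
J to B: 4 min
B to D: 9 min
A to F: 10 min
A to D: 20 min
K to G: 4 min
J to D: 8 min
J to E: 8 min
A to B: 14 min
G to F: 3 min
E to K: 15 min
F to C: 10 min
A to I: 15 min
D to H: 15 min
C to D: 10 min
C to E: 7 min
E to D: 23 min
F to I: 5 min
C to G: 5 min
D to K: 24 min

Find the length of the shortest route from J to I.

Enumerating some paths:
J - B - F - I: 4+5+5 = 14
J - B - F - G - I: 4+5+3+10 = 22
Cheapest is J - B - F - I at 14 min.

14 min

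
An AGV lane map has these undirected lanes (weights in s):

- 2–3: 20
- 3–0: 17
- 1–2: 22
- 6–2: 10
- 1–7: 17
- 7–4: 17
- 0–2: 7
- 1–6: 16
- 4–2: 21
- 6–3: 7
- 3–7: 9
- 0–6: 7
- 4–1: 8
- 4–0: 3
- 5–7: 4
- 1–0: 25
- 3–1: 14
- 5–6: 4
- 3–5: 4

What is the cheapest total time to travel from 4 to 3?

17 s

Shortest distances from 4:
4: 0
0: 3  (via 4)
1: 8  (via 4)
2: 10  (via 0)
6: 10  (via 0)
5: 14  (via 6)
3: 17  (via 6)
Shortest route: 4–0–6–3 = 17 s.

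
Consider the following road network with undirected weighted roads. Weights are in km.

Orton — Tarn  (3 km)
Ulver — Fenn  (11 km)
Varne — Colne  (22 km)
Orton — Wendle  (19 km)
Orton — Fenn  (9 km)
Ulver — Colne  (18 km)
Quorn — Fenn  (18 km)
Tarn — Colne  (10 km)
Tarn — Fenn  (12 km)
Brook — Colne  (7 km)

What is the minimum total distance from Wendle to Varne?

54 km

Running Dijkstra from Wendle:
Wendle: 0
Orton: 19  (via Wendle)
Tarn: 22  (via Orton)
Fenn: 28  (via Orton)
Colne: 32  (via Tarn)
Ulver: 39  (via Fenn)
Brook: 39  (via Colne)
Quorn: 46  (via Fenn)
Varne: 54  (via Colne)
Shortest route: Wendle–Orton–Tarn–Colne–Varne = 54 km.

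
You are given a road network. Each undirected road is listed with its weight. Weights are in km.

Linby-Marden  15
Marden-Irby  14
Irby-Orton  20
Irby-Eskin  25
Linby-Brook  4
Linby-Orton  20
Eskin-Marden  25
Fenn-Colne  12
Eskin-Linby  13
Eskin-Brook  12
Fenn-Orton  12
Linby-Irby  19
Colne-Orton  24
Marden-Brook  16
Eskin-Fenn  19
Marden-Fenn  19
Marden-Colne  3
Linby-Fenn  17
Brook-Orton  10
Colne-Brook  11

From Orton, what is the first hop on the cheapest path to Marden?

Brook

Enumerating some paths:
Orton - Brook - Marden: 10+16 = 26
Orton - Colne - Marden: 24+3 = 27
Orton - Brook - Colne - Marden: 10+11+3 = 24
Cheapest is Orton - Brook - Colne - Marden at 24 km.
So from Orton the first move is to Brook.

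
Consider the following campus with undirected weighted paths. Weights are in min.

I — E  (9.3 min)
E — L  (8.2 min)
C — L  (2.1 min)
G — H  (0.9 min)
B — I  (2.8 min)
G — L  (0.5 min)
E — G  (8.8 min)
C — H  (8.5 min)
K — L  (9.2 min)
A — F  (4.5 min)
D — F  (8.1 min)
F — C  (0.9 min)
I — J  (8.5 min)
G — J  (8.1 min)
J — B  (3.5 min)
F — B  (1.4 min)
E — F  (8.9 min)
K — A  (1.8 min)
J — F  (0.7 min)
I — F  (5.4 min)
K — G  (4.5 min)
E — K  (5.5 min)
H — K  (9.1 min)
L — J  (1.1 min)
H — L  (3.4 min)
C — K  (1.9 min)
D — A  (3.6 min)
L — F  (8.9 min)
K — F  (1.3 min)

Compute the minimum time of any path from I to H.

Running Dijkstra from I:
I: 0
B: 2.8  (via I)
F: 4.2  (via B)
J: 4.9  (via F)
C: 5.1  (via F)
K: 5.5  (via F)
L: 6  (via J)
G: 6.5  (via L)
A: 7.3  (via K)
H: 7.4  (via G)
Shortest route: I–B–F–J–L–G–H = 7.4 min.

7.4 min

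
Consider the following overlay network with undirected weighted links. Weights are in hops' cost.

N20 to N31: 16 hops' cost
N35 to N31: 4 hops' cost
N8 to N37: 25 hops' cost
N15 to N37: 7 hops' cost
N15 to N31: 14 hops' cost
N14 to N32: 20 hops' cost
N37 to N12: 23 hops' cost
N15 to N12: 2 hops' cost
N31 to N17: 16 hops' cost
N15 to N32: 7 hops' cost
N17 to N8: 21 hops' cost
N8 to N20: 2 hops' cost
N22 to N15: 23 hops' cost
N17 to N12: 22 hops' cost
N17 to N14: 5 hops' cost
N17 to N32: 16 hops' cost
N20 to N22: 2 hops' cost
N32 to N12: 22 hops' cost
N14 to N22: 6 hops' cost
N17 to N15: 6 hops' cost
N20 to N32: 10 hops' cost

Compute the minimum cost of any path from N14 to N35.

Enumerating some paths:
N14–N17–N15–N31–N35: 5+6+14+4 = 29
N14–N17–N31–N35: 5+16+4 = 25
N14–N22–N20–N32–N15–N31–N35: 6+2+10+7+14+4 = 43
N14–N22–N20–N31–N35: 6+2+16+4 = 28
Cheapest is N14–N17–N31–N35 at 25 hops' cost.

25 hops' cost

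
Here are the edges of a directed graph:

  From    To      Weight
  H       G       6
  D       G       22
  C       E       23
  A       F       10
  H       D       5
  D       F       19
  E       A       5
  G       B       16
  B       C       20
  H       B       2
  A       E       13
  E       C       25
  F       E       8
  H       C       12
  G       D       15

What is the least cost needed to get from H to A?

Shortest distances from H:
H: 0
B: 2  (via H)
D: 5  (via H)
G: 6  (via H)
C: 12  (via H)
F: 24  (via D)
E: 32  (via F)
A: 37  (via E)
Shortest route: H → D → F → E → A = 37.

37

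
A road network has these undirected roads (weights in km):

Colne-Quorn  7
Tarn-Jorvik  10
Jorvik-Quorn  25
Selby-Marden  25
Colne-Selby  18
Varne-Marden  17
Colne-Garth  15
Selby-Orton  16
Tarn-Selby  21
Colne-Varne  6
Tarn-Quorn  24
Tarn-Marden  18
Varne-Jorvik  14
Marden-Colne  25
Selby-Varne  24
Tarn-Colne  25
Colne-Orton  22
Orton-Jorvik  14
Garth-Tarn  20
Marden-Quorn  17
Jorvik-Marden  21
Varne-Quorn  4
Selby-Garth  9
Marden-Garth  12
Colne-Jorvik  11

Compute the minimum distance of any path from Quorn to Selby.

Shortest distances from Quorn:
Quorn: 0
Varne: 4  (via Quorn)
Colne: 7  (via Quorn)
Marden: 17  (via Quorn)
Jorvik: 18  (via Varne)
Garth: 22  (via Colne)
Tarn: 24  (via Quorn)
Selby: 25  (via Colne)
Shortest route: Quorn–Colne–Selby = 25 km.

25 km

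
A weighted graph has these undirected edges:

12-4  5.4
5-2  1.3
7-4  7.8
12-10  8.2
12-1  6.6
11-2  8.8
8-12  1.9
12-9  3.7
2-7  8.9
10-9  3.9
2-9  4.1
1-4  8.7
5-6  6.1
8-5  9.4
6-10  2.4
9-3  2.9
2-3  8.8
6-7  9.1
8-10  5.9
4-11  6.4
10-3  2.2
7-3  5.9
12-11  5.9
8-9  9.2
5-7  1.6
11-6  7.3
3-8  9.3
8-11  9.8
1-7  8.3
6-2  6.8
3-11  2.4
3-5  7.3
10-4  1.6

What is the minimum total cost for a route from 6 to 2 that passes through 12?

Best 6 to 12: 6–10–4–12 costing 9.4
Best 12 to 2: 12–9–2 costing 7.8
Total via 12: 9.4 + 7.8 = 17.2.

17.2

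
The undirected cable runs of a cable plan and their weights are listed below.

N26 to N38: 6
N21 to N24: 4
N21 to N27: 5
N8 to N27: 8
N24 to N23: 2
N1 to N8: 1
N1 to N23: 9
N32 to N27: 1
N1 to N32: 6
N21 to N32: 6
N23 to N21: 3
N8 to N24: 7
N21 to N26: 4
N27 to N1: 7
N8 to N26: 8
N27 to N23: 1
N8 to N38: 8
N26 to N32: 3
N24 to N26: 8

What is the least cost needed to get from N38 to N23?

Compare a few routes:
N38–N26–N32–N27–N23: 6+3+1+1 = 11
N38–N26–N21–N27–N23: 6+4+5+1 = 16
N38–N26–N21–N24–N23: 6+4+4+2 = 16
N38–N26–N21–N23: 6+4+3 = 13
The minimum is 11 via N38–N26–N32–N27–N23.

11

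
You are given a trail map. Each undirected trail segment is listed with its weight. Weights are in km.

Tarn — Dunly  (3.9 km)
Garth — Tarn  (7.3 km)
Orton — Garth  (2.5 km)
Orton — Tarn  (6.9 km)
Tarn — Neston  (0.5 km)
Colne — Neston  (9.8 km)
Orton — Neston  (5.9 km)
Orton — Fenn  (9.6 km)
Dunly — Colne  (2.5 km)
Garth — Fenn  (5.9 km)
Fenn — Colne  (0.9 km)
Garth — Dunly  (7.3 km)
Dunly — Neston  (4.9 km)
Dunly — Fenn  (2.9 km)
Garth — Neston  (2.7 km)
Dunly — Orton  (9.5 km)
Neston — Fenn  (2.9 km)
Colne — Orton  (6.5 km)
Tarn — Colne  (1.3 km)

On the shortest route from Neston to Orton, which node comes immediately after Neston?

Compare a few routes:
Neston - Garth - Orton: 2.7+2.5 = 5.2
Neston - Orton: 5.9 = 5.9
Cheapest is Neston - Garth - Orton at 5.2 km.
So from Neston the first move is to Garth.

Garth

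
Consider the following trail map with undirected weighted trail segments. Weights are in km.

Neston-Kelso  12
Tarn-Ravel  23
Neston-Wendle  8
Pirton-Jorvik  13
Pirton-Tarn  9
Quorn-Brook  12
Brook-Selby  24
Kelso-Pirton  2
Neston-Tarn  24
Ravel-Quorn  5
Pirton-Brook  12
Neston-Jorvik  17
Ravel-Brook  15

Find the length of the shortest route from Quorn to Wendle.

Candidate routes:
Quorn → Ravel → Brook → Pirton → Kelso → Neston → Wendle: 5+15+12+2+12+8 = 54
Quorn → Brook → Pirton → Kelso → Neston → Wendle: 12+12+2+12+8 = 46
The minimum is 46 km via Quorn → Brook → Pirton → Kelso → Neston → Wendle.

46 km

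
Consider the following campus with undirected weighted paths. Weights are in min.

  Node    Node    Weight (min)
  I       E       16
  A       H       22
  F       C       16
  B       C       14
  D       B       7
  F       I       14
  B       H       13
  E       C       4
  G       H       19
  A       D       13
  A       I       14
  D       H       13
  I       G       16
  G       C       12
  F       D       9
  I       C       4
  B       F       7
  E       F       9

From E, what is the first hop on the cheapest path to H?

F

Compare a few routes:
E → F → B → H: 9+7+13 = 29
E → F → D → H: 9+9+13 = 31
The minimum is 29 min via E → F → B → H.
So from E the first move is to F.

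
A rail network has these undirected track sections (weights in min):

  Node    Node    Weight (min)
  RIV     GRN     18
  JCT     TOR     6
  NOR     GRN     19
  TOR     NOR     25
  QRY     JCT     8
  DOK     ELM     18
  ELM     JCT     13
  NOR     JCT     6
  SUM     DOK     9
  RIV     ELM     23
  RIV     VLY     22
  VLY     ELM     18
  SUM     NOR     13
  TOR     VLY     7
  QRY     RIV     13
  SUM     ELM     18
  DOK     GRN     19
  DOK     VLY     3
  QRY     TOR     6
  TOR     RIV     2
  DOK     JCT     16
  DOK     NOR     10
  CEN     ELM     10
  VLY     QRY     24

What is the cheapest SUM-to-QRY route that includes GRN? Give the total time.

54 min

Best SUM to GRN: SUM–DOK–GRN costing 28
Shortest GRN→QRY: GRN–RIV–TOR–QRY = 26
Total via GRN: 28 + 26 = 54 min.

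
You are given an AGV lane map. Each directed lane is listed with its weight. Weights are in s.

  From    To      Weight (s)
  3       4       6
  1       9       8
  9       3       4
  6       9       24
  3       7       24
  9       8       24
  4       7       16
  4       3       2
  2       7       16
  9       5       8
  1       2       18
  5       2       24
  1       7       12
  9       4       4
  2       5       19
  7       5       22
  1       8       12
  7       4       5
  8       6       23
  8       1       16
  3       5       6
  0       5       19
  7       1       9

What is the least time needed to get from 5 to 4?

45 s

Running Dijkstra from 5:
5: 0
2: 24  (via 5)
7: 40  (via 2)
4: 45  (via 7)
Shortest route: 5–2–7–4 = 45 s.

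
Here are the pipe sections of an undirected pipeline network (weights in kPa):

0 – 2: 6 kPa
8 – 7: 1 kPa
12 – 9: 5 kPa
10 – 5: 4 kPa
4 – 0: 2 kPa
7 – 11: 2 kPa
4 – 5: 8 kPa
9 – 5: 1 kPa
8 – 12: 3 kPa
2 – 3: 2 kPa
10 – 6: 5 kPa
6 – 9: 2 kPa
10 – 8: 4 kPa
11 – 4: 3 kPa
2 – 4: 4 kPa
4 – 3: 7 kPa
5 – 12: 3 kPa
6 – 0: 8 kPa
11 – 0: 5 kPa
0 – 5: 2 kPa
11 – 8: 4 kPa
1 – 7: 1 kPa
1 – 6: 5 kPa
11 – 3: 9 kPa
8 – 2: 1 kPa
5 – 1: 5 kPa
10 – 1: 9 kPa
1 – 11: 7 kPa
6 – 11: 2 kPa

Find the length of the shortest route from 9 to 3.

10 kPa

Candidate routes:
9–5–0–2–3: 1+2+6+2 = 11
9–5–0–4–2–3: 1+2+2+4+2 = 11
9–5–12–8–2–3: 1+3+3+1+2 = 10
The minimum is 10 kPa via 9–5–12–8–2–3.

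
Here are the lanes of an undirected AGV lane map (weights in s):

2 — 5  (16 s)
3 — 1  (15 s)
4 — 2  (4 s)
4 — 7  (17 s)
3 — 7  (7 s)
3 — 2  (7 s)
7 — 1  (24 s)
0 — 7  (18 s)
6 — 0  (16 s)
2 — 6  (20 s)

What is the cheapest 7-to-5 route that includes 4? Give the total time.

37 s

Shortest 7→4: 7 → 4 = 17
Best 4 to 5: 4 → 2 → 5 costing 20
Total via 4: 17 + 20 = 37 s.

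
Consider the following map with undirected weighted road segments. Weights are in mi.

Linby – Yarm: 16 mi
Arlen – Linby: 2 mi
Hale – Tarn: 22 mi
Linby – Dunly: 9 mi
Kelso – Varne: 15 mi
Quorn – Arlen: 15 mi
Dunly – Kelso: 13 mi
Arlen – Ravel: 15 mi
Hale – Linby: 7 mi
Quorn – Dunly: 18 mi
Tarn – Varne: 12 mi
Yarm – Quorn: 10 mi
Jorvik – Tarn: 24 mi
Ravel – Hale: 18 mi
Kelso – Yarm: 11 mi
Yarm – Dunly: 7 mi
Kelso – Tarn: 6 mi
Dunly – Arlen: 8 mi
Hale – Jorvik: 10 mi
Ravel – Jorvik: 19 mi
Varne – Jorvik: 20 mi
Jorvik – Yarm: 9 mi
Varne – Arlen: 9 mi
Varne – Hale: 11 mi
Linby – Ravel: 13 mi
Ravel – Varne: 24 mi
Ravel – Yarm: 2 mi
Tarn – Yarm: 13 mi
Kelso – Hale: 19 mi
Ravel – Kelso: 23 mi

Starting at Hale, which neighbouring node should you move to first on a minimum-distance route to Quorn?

Candidate routes:
Hale - Linby - Arlen - Quorn: 7+2+15 = 24
Hale - Jorvik - Yarm - Quorn: 10+9+10 = 29
The minimum is 24 mi via Hale - Linby - Arlen - Quorn.
So from Hale the first move is to Linby.

Linby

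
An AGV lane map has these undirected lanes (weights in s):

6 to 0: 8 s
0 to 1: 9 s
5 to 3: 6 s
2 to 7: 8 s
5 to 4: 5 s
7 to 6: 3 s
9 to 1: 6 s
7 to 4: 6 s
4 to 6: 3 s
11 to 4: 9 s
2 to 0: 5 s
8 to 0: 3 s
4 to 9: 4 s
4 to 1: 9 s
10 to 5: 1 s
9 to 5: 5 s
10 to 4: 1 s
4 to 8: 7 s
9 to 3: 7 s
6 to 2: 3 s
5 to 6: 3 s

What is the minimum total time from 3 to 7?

Candidate routes:
3–5–6–7: 6+3+3 = 12
3–5–10–4–7: 6+1+1+6 = 14
3–5–10–4–6–7: 6+1+1+3+3 = 14
3–5–4–6–7: 6+5+3+3 = 17
The minimum is 12 s via 3–5–6–7.

12 s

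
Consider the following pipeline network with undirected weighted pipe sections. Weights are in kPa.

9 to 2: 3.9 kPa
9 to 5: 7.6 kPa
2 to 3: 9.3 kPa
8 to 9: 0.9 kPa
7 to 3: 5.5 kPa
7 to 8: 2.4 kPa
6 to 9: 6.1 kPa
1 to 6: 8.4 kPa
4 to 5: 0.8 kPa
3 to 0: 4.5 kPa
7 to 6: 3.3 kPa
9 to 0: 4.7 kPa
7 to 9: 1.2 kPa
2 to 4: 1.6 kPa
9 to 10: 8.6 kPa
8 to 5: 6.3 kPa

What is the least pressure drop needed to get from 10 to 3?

15.3 kPa

Running Dijkstra from 10:
10: 0
9: 8.6  (via 10)
8: 9.5  (via 9)
7: 9.8  (via 9)
2: 12.5  (via 9)
6: 13.1  (via 7)
0: 13.3  (via 9)
4: 14.1  (via 2)
5: 14.9  (via 4)
3: 15.3  (via 7)
Shortest route: 10 → 9 → 7 → 3 = 15.3 kPa.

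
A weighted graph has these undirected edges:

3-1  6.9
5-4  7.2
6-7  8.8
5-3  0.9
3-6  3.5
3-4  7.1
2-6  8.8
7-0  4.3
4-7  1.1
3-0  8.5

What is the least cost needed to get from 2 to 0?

20.8

Enumerating some paths:
2 → 6 → 7 → 0: 8.8+8.8+4.3 = 21.9
2 → 6 → 3 → 5 → 4 → 7 → 0: 8.8+3.5+0.9+7.2+1.1+4.3 = 25.8
2 → 6 → 3 → 0: 8.8+3.5+8.5 = 20.8
2 → 6 → 3 → 4 → 7 → 0: 8.8+3.5+7.1+1.1+4.3 = 24.8
The minimum is 20.8 via 2 → 6 → 3 → 0.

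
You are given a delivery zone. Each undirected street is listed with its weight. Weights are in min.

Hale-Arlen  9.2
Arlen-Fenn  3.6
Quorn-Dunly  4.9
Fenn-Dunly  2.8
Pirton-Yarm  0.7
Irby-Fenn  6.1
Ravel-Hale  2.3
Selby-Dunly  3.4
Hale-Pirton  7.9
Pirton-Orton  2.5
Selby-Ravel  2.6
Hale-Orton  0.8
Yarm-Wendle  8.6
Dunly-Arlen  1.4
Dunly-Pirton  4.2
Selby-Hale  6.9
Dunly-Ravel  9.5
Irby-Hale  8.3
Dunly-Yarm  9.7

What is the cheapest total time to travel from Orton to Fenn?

Candidate routes:
Orton - Pirton - Dunly - Fenn: 2.5+4.2+2.8 = 9.5
Orton - Pirton - Dunly - Arlen - Fenn: 2.5+4.2+1.4+3.6 = 11.7
The minimum is 9.5 min via Orton - Pirton - Dunly - Fenn.

9.5 min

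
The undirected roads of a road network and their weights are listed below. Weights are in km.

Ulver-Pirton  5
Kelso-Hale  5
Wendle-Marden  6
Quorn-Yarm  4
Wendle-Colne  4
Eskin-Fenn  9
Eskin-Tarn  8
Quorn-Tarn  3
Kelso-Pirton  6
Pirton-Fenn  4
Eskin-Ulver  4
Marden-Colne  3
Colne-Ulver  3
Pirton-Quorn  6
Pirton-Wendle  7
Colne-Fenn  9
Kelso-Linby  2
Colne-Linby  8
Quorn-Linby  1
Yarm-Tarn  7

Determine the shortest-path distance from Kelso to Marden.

Running Dijkstra from Kelso:
Kelso: 0
Linby: 2  (via Kelso)
Quorn: 3  (via Linby)
Hale: 5  (via Kelso)
Pirton: 6  (via Kelso)
Tarn: 6  (via Quorn)
Yarm: 7  (via Quorn)
Fenn: 10  (via Pirton)
Colne: 10  (via Linby)
Ulver: 11  (via Pirton)
Marden: 13  (via Colne)
Shortest route: Kelso → Linby → Colne → Marden = 13 km.

13 km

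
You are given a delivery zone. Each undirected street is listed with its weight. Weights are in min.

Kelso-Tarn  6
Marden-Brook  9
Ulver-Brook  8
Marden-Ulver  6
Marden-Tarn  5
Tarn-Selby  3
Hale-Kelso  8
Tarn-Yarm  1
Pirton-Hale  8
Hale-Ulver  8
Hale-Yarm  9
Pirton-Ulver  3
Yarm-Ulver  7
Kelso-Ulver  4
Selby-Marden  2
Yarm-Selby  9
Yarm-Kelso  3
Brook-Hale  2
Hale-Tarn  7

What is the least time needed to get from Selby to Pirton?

Settle nodes by increasing distance from Selby:
Selby: 0
Marden: 2  (via Selby)
Tarn: 3  (via Selby)
Yarm: 4  (via Tarn)
Kelso: 7  (via Yarm)
Ulver: 8  (via Marden)
Hale: 10  (via Tarn)
Brook: 11  (via Marden)
Pirton: 11  (via Ulver)
Shortest route: Selby–Marden–Ulver–Pirton = 11 min.

11 min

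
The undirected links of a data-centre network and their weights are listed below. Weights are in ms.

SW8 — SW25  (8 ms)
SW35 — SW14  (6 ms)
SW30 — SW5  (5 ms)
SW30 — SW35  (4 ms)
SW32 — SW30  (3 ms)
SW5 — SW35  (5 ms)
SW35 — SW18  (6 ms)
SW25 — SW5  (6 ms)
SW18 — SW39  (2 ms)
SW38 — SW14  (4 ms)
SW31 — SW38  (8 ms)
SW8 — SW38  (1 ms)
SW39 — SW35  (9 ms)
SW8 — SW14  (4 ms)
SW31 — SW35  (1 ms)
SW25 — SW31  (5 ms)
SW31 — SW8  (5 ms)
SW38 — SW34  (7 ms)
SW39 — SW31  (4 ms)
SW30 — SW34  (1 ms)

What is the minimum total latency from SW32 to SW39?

Candidate routes:
SW32 → SW30 → SW35 → SW18 → SW39: 3+4+6+2 = 15
SW32 → SW30 → SW35 → SW39: 3+4+9 = 16
SW32 → SW30 → SW35 → SW31 → SW39: 3+4+1+4 = 12
The minimum is 12 ms via SW32 → SW30 → SW35 → SW31 → SW39.

12 ms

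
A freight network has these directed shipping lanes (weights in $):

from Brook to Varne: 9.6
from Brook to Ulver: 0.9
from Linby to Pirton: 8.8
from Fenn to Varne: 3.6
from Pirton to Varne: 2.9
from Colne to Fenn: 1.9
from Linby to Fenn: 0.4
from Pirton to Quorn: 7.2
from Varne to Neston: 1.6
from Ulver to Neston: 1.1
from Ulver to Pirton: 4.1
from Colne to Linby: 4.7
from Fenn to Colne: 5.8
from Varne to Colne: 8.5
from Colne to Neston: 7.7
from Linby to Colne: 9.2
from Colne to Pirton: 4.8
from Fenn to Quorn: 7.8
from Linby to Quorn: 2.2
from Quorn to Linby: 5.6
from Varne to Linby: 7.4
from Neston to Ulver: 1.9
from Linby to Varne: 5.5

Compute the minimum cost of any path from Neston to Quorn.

Running Dijkstra from Neston:
Neston: 0
Ulver: 1.9  (via Neston)
Pirton: 6  (via Ulver)
Varne: 8.9  (via Pirton)
Quorn: 13.2  (via Pirton)
Shortest route: Neston → Ulver → Pirton → Quorn = $13.2.

$13.2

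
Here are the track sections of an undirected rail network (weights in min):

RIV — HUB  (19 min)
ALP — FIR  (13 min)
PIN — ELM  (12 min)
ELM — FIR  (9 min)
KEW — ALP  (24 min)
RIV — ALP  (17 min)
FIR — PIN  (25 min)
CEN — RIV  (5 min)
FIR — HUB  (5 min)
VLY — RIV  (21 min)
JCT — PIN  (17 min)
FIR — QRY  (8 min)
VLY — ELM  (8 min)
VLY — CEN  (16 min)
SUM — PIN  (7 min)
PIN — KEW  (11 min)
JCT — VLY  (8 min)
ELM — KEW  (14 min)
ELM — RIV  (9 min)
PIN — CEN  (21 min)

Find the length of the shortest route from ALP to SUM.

41 min

Settle nodes by increasing distance from ALP:
ALP: 0
FIR: 13  (via ALP)
RIV: 17  (via ALP)
HUB: 18  (via FIR)
QRY: 21  (via FIR)
ELM: 22  (via FIR)
CEN: 22  (via RIV)
KEW: 24  (via ALP)
VLY: 30  (via ELM)
PIN: 34  (via ELM)
JCT: 38  (via VLY)
SUM: 41  (via PIN)
Shortest route: ALP → FIR → ELM → PIN → SUM = 41 min.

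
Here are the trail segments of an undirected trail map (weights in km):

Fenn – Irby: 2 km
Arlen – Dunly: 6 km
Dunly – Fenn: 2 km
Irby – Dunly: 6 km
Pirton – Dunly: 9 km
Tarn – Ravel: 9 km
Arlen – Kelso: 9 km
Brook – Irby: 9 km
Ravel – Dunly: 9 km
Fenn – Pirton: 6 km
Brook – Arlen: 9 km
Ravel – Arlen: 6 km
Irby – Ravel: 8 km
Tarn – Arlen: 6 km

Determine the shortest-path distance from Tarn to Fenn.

Shortest distances from Tarn:
Tarn: 0
Arlen: 6  (via Tarn)
Ravel: 9  (via Tarn)
Dunly: 12  (via Arlen)
Fenn: 14  (via Dunly)
Shortest route: Tarn–Arlen–Dunly–Fenn = 14 km.

14 km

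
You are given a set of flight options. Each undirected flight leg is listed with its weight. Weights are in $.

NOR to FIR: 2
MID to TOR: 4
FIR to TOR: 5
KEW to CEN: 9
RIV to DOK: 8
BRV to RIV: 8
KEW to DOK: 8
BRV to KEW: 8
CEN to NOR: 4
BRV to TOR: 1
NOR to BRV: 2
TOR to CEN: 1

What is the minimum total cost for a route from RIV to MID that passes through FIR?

Best RIV to FIR: RIV–BRV–NOR–FIR costing 12
Best FIR to MID: FIR–TOR–MID costing 9
Total via FIR: 12 + 9 = $21.

$21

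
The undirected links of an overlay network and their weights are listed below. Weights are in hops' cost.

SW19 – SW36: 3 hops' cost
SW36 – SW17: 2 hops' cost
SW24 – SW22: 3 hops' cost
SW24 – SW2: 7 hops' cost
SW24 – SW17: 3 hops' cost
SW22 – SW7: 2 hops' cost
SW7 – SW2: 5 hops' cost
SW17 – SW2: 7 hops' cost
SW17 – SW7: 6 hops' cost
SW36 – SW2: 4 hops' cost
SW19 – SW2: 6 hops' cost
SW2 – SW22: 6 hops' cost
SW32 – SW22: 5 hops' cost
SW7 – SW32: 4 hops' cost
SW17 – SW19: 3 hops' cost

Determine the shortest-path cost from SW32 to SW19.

Enumerating some paths:
SW32 → SW7 → SW22 → SW24 → SW17 → SW19: 4+2+3+3+3 = 15
SW32 → SW7 → SW17 → SW36 → SW19: 4+6+2+3 = 15
SW32 → SW22 → SW24 → SW17 → SW19: 5+3+3+3 = 14
SW32 → SW7 → SW17 → SW19: 4+6+3 = 13
Cheapest is SW32 → SW7 → SW17 → SW19 at 13 hops' cost.

13 hops' cost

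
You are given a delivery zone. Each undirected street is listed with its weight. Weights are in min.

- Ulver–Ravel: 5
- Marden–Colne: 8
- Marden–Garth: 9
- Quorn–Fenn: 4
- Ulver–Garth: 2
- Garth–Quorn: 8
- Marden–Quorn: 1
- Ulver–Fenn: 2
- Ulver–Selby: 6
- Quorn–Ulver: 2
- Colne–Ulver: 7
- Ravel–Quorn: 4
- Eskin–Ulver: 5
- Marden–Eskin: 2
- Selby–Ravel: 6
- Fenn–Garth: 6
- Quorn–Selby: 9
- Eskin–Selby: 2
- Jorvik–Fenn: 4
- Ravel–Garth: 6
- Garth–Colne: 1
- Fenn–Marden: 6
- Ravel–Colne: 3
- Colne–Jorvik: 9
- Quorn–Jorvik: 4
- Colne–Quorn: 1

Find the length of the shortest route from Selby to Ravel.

6 min

Running Dijkstra from Selby:
Selby: 0
Eskin: 2  (via Selby)
Marden: 4  (via Eskin)
Quorn: 5  (via Marden)
Ulver: 6  (via Selby)
Ravel: 6  (via Selby)
Shortest route: Selby–Ravel = 6 min.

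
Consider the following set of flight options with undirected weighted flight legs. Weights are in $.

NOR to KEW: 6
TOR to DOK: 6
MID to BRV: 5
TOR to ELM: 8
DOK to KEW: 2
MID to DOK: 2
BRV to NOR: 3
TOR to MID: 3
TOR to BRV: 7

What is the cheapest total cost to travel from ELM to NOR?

$18

Candidate routes:
ELM - TOR - MID - BRV - NOR: 8+3+5+3 = 19
ELM - TOR - BRV - NOR: 8+7+3 = 18
ELM - TOR - MID - DOK - KEW - NOR: 8+3+2+2+6 = 21
The minimum is $18 via ELM - TOR - BRV - NOR.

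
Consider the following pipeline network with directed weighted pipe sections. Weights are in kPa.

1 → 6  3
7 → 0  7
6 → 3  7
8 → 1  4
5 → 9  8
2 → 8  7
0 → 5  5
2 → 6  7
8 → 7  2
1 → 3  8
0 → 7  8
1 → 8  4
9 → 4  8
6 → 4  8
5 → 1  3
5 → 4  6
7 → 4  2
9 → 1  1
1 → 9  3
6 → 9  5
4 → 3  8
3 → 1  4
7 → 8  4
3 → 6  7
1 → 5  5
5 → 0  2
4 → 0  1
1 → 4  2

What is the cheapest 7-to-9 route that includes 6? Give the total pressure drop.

16 kPa

Shortest 7→6: 7–8–1–6 = 11
Best 6 to 9: 6–9 costing 5
Total via 6: 11 + 5 = 16 kPa.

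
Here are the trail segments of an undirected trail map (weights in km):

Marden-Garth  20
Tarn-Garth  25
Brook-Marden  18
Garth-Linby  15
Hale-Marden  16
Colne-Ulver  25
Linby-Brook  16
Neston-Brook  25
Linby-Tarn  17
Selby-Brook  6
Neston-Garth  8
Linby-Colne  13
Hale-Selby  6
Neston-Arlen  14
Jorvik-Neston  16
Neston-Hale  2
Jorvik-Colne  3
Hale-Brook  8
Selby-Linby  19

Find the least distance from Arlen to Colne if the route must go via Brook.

Best Arlen to Brook: Arlen–Neston–Hale–Brook costing 24
Shortest Brook→Colne: Brook–Linby–Colne = 29
Total via Brook: 24 + 29 = 53 km.

53 km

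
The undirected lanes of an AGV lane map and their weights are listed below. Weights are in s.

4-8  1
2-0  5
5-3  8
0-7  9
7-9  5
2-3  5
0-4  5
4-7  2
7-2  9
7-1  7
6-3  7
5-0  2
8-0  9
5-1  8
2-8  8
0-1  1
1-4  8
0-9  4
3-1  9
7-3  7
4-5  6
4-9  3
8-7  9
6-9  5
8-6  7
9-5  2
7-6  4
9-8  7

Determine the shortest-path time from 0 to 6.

Compare a few routes:
0 → 9 → 6: 4+5 = 9
0 → 1 → 7 → 6: 1+7+4 = 12
0 → 4 → 7 → 6: 5+2+4 = 11
Cheapest is 0 → 9 → 6 at 9 s.

9 s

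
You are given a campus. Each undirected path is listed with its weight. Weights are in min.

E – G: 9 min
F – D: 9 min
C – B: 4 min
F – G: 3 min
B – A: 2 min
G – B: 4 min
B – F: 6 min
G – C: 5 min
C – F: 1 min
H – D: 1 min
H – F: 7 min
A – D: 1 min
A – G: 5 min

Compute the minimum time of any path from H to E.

Shortest distances from H:
H: 0
D: 1  (via H)
A: 2  (via D)
B: 4  (via A)
F: 7  (via H)
G: 7  (via A)
C: 8  (via B)
E: 16  (via G)
Shortest route: H–D–A–G–E = 16 min.

16 min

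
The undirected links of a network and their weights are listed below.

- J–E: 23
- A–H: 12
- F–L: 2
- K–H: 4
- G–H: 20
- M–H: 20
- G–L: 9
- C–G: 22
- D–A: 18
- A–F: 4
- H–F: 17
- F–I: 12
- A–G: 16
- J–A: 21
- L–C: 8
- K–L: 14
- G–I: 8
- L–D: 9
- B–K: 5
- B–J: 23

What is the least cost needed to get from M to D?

47

Enumerating some paths:
M–H–F–L–D: 20+17+2+9 = 48
M–H–A–D: 20+12+18 = 50
M–H–G–L–D: 20+20+9+9 = 58
M–H–K–L–D: 20+4+14+9 = 47
Cheapest is M–H–K–L–D at 47.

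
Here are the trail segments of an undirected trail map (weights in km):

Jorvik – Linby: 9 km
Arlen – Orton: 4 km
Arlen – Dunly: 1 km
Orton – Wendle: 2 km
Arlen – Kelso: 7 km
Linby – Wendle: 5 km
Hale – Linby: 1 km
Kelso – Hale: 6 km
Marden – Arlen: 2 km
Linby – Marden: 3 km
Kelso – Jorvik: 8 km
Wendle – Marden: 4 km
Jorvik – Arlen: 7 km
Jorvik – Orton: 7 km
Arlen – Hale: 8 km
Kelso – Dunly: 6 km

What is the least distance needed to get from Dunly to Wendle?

7 km

Settle nodes by increasing distance from Dunly:
Dunly: 0
Arlen: 1  (via Dunly)
Marden: 3  (via Arlen)
Orton: 5  (via Arlen)
Linby: 6  (via Marden)
Kelso: 6  (via Dunly)
Hale: 7  (via Linby)
Wendle: 7  (via Marden)
Shortest route: Dunly–Arlen–Marden–Wendle = 7 km.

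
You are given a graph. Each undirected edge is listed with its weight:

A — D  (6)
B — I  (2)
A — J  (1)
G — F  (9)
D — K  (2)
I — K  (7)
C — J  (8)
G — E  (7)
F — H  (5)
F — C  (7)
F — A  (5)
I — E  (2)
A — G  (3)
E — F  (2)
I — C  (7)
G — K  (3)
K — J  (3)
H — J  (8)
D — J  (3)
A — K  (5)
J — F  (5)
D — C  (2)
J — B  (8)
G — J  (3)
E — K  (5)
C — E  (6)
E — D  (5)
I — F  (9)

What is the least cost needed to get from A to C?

Shortest distances from A:
A: 0
J: 1  (via A)
G: 3  (via A)
D: 4  (via J)
K: 4  (via J)
F: 5  (via A)
C: 6  (via D)
Shortest route: A → J → D → C = 6.

6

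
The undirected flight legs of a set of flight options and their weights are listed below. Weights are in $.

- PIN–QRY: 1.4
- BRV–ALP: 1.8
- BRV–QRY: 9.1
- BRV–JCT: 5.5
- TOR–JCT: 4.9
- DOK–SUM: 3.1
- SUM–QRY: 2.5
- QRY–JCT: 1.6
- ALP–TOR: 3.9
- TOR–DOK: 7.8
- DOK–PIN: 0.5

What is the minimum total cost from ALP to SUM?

Settle nodes by increasing distance from ALP:
ALP: 0
BRV: 1.8  (via ALP)
TOR: 3.9  (via ALP)
JCT: 7.3  (via BRV)
QRY: 8.9  (via JCT)
PIN: 10.3  (via QRY)
DOK: 10.8  (via PIN)
SUM: 11.4  (via QRY)
Shortest route: ALP → BRV → JCT → QRY → SUM = $11.4.

$11.4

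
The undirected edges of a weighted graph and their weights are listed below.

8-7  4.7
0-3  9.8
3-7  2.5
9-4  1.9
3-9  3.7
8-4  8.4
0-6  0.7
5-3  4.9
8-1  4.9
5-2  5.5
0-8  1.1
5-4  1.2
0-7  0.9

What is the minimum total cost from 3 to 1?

Settle nodes by increasing distance from 3:
3: 0
7: 2.5  (via 3)
0: 3.4  (via 7)
9: 3.7  (via 3)
6: 4.1  (via 0)
8: 4.5  (via 0)
5: 4.9  (via 3)
4: 5.6  (via 9)
1: 9.4  (via 8)
Shortest route: 3 → 7 → 0 → 8 → 1 = 9.4.

9.4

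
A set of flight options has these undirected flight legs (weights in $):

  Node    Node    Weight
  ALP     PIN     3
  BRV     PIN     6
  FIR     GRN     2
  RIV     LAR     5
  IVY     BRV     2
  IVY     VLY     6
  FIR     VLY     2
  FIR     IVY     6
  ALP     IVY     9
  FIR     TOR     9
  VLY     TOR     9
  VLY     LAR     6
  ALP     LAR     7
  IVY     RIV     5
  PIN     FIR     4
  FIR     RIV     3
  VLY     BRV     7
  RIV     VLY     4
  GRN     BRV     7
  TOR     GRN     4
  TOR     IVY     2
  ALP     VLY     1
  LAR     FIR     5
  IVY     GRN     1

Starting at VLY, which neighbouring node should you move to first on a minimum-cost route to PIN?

Enumerating some paths:
VLY → ALP → PIN: 1+3 = 4
VLY → FIR → PIN: 2+4 = 6
Cheapest is VLY → ALP → PIN at $4.
So from VLY the first move is to ALP.

ALP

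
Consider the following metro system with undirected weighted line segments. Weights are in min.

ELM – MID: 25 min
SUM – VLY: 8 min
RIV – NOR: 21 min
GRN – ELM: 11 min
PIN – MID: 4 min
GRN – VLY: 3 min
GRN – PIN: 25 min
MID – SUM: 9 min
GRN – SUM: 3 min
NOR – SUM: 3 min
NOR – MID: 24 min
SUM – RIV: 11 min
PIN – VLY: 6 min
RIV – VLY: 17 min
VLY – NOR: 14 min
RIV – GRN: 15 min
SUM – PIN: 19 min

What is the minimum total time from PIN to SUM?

Compare a few routes:
PIN–MID–SUM: 4+9 = 13
PIN–VLY–GRN–SUM: 6+3+3 = 12
Cheapest is PIN–VLY–GRN–SUM at 12 min.

12 min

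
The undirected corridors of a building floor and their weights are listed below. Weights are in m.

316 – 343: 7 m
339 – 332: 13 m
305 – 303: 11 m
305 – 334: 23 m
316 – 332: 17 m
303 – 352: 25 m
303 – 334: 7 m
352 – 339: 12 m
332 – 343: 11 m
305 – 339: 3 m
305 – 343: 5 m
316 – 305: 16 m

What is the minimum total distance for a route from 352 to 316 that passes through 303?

48 m

Shortest 352→303: 352–303 = 25
Best 303 to 316: 303–305–343–316 costing 23
Total via 303: 25 + 23 = 48 m.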